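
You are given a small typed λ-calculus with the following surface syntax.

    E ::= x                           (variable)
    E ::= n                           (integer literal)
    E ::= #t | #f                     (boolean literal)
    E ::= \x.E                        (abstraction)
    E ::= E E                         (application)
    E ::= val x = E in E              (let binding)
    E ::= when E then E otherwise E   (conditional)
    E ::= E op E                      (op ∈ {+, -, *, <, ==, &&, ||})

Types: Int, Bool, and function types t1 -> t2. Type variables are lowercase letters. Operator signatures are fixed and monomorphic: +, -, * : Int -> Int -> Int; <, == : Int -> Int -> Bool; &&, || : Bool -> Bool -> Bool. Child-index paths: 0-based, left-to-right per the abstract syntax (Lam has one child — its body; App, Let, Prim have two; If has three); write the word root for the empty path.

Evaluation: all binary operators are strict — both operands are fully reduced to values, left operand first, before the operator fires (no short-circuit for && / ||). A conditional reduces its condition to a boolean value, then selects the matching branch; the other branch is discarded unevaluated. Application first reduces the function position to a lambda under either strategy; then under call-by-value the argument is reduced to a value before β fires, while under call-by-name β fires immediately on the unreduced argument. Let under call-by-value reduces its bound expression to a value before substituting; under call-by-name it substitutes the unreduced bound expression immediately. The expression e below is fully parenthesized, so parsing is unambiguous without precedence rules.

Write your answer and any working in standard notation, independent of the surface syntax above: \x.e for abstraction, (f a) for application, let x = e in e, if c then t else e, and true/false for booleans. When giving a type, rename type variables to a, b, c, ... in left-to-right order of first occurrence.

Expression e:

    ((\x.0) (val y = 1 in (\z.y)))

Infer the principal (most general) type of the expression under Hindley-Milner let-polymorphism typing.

Working:
\x._ : a -> Int
let y : Int
y : Int
\z._ : b -> Int
  unify a -> Int ~ (b -> Int) -> c
  unify a ~ b -> Int
  unify Int ~ c
_ _ : Int

Answer: Int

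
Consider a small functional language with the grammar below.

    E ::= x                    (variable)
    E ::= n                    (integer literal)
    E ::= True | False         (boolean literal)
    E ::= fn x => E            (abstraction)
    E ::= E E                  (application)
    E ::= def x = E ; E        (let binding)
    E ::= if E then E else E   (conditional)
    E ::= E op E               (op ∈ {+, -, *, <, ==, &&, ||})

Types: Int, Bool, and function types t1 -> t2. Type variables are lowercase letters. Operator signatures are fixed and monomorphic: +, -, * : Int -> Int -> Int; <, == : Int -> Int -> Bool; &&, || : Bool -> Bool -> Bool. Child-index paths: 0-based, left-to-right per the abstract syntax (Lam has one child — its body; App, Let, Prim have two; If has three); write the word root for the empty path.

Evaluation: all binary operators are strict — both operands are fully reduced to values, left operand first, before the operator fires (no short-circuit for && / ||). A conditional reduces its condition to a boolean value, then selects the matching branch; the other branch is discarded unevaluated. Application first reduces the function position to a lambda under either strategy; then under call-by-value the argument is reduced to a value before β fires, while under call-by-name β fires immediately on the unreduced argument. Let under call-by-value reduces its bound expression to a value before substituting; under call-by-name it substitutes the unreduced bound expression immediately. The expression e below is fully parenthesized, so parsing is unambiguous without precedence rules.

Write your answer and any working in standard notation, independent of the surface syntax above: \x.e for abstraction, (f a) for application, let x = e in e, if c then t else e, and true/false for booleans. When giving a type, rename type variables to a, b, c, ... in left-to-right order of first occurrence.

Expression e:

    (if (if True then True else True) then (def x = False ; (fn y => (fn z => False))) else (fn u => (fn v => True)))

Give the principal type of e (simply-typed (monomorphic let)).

Answer: a -> b -> Bool

Working:
  unify Bool ~ Bool
  unify Bool ~ Bool
  unify Bool ~ Bool
let x : Bool
\z._ : b -> Bool
\y._ : a -> b -> Bool
\v._ : d -> Bool
\u._ : c -> d -> Bool
  unify a -> b -> Bool ~ c -> d -> Bool
  unify a ~ c
  unify b -> Bool ~ d -> Bool
  unify b ~ d
  unify Bool ~ Bool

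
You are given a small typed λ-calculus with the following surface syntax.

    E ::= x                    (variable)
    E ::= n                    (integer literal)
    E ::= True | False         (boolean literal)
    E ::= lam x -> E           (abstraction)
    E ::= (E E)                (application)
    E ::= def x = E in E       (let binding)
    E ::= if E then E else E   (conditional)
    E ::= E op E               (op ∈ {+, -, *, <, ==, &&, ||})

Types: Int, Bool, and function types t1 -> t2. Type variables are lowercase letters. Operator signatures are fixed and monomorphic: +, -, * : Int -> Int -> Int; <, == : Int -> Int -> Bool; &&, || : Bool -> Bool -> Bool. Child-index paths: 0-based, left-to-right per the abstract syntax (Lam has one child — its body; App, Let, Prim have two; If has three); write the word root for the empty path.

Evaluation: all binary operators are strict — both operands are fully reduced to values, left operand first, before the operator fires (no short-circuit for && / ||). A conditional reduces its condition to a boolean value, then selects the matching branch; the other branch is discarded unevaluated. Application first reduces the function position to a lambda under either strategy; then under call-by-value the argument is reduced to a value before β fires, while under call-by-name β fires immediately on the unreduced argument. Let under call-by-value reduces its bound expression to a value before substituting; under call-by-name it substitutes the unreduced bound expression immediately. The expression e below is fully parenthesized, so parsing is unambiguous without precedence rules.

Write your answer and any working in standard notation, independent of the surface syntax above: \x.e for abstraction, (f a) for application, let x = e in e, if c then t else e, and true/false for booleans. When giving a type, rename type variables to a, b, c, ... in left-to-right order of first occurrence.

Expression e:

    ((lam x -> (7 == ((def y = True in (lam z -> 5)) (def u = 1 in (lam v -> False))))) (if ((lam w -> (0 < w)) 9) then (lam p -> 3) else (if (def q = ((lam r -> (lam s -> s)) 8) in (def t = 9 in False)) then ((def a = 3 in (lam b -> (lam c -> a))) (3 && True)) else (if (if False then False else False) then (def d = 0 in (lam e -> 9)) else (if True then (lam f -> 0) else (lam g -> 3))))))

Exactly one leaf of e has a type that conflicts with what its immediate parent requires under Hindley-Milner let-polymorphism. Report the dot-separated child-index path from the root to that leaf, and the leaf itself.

Trace:
  unify Int ~ Int
let y : Bool
\z._ : b -> Int
let u : Int
\v._ : c -> Bool
  unify b -> Int ~ (c -> Bool) -> d
  unify b ~ c -> Bool
  unify Int ~ d
_ _ : Int
  unify Int ~ Int
\x._ : a -> Bool
  unify Int ~ Int
w : e
  unify e ~ Int
\w._ : Int -> Bool
  unify Int -> Bool ~ Int -> f
  unify Int ~ Int
  unify Bool ~ f
_ _ : Bool
  unify Bool ~ Bool
\p._ : g -> Int
s : i
\s._ : i -> i
\r._ : h -> i -> i
  unify h -> i -> i ~ Int -> j
  unify h ~ Int
  unify i -> i ~ j
_ _ : i -> i
let q : forall. i -> i
let t : Int
  unify Bool ~ Bool
let a : Int
a : Int
\c._ : l -> Int
\b._ : k -> l -> Int
  unify Int ~ Bool
  FAIL: mismatch Int ~ Bool

Answer: 1.2.1.1.0 : 3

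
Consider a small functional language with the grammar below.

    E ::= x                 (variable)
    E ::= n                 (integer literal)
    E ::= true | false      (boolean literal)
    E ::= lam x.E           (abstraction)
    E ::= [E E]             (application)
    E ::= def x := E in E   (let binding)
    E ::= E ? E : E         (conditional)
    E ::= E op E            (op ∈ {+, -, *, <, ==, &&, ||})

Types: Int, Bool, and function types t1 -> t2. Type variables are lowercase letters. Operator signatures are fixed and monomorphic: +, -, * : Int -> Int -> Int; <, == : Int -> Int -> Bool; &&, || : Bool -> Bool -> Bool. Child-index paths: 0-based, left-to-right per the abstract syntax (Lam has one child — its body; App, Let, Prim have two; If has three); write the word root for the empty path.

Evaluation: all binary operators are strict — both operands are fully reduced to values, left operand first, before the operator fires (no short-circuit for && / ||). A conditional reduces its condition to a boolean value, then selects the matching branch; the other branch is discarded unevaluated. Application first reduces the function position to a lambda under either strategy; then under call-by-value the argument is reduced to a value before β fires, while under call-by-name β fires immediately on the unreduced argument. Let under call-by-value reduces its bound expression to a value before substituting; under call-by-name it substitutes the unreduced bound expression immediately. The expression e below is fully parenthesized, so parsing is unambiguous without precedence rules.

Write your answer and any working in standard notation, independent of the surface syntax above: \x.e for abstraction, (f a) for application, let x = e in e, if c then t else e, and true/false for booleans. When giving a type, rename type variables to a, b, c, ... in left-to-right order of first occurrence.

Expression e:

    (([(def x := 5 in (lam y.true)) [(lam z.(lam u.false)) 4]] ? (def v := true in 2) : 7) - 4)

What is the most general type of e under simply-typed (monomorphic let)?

Trace:
let x : Int
\y._ : a -> Bool
\u._ : c -> Bool
\z._ : b -> c -> Bool
  unify b -> c -> Bool ~ Int -> d
  unify b ~ Int
  unify c -> Bool ~ d
_ _ : c -> Bool
  unify a -> Bool ~ (c -> Bool) -> e
  unify a ~ c -> Bool
  unify Bool ~ e
_ _ : Bool
  unify Bool ~ Bool
let v : Bool
  unify Int ~ Int
  unify Int ~ Int
  unify Int ~ Int

Answer: Int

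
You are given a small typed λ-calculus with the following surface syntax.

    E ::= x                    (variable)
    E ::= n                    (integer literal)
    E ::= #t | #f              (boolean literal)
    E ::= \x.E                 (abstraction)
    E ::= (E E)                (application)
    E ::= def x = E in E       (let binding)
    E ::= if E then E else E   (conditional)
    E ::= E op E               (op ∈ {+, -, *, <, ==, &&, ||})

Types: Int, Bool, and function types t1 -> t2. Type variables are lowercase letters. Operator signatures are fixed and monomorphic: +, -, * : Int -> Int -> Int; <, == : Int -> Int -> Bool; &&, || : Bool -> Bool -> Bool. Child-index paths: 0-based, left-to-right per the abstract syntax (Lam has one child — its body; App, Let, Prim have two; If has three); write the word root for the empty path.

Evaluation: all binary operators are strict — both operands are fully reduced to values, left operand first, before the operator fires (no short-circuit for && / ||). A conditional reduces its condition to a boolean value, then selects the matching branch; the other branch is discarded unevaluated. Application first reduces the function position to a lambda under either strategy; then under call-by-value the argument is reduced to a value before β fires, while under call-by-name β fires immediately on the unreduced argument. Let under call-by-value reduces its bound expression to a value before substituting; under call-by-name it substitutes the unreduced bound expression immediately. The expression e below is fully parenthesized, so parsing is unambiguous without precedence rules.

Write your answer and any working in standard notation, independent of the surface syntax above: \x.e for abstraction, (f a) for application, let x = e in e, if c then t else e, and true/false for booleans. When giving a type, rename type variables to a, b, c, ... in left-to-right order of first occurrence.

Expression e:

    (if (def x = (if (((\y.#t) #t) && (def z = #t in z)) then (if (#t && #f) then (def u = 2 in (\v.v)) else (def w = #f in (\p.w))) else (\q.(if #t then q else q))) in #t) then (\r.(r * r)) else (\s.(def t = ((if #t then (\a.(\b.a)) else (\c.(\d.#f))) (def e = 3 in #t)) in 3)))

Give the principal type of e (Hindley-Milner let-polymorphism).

Working:
\y._ : a -> Bool
  unify a -> Bool ~ Bool -> b
  unify a ~ Bool
  unify Bool ~ b
_ _ : Bool
  unify Bool ~ Bool
let z : Bool
z : Bool
  unify Bool ~ Bool
  unify Bool ~ Bool
  unify Bool ~ Bool
  unify Bool ~ Bool
  unify Bool ~ Bool
let u : Int
v : c
\v._ : c -> c
let w : Bool
w : Bool
\p._ : d -> Bool
  unify c -> c ~ d -> Bool
  unify c ~ d
  unify d ~ Bool
  unify Bool ~ Bool
q : e
q : e
  unify e ~ e
\q._ : e -> e
  unify Bool -> Bool ~ e -> e
  unify Bool ~ e
  unify Bool ~ Bool
let x : Bool -> Bool
  unify Bool ~ Bool
r : f
  unify f ~ Int
r : Int
  unify Int ~ Int
\r._ : Int -> Int
  unify Bool ~ Bool
a : h
\b._ : i -> h
\a._ : h -> i -> h
\d._ : k -> Bool
\c._ : j -> k -> Bool
  unify h -> i -> h ~ j -> k -> Bool
  unify h ~ j
  unify i -> j ~ k -> Bool
  unify i ~ k
  unify j ~ Bool
let e : Int
  unify Bool -> k -> Bool ~ Bool -> l
  unify Bool ~ Bool
  unify k -> Bool ~ l
_ _ : k -> Bool
let t : forall. k -> Bool
\s._ : g -> Int
  unify Int -> Int ~ g -> Int
  unify Int ~ g
  unify Int ~ Int

Answer: Int -> Int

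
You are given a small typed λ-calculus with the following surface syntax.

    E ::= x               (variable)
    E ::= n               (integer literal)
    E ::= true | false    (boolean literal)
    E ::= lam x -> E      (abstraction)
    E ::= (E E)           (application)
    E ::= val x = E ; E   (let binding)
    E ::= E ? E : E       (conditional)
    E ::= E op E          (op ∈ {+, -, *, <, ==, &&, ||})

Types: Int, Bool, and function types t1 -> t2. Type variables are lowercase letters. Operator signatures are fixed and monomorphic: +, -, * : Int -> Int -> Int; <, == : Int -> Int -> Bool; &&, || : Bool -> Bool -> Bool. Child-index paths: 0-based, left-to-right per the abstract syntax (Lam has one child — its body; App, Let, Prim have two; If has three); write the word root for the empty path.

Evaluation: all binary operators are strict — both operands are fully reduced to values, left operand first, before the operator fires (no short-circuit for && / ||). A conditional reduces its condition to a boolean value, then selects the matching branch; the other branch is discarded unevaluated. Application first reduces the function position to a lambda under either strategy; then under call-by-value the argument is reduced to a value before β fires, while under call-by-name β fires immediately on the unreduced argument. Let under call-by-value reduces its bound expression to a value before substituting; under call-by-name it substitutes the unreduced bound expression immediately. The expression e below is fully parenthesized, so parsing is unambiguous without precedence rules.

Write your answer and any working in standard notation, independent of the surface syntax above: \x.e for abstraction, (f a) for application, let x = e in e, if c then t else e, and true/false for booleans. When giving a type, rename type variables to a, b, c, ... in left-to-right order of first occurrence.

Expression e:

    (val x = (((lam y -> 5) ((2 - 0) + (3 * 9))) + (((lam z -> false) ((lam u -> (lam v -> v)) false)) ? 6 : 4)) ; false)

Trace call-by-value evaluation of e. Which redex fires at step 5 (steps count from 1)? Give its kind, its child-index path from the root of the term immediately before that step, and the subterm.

Trace:
step 0: (let x = (((\y.5) ((2 - 0) + (3 * 9))) + (if ((\z.false) ((\u.(\v.v)) false)) then 6 else 4)) in false)
step 1: [delta@0.0.1.0] (let x = (((\y.5) (2 + (3 * 9))) + (if ((\z.false) ((\u.(\v.v)) false)) then 6 else 4)) in false)
step 2: [delta@0.0.1.1] (let x = (((\y.5) (2 + 27)) + (if ((\z.false) ((\u.(\v.v)) false)) then 6 else 4)) in false)
step 3: [delta@0.0.1] (let x = (((\y.5) 29) + (if ((\z.false) ((\u.(\v.v)) false)) then 6 else 4)) in false)
step 4: [beta@0.0] (let x = (5 + (if ((\z.false) ((\u.(\v.v)) false)) then 6 else 4)) in false)
step 5: [beta@0.1.0.1] (let x = (5 + (if ((\z.false) (\v.v)) then 6 else 4)) in false)

Answer: beta at 0.1.0.1 : ((\u.(\v.v)) false)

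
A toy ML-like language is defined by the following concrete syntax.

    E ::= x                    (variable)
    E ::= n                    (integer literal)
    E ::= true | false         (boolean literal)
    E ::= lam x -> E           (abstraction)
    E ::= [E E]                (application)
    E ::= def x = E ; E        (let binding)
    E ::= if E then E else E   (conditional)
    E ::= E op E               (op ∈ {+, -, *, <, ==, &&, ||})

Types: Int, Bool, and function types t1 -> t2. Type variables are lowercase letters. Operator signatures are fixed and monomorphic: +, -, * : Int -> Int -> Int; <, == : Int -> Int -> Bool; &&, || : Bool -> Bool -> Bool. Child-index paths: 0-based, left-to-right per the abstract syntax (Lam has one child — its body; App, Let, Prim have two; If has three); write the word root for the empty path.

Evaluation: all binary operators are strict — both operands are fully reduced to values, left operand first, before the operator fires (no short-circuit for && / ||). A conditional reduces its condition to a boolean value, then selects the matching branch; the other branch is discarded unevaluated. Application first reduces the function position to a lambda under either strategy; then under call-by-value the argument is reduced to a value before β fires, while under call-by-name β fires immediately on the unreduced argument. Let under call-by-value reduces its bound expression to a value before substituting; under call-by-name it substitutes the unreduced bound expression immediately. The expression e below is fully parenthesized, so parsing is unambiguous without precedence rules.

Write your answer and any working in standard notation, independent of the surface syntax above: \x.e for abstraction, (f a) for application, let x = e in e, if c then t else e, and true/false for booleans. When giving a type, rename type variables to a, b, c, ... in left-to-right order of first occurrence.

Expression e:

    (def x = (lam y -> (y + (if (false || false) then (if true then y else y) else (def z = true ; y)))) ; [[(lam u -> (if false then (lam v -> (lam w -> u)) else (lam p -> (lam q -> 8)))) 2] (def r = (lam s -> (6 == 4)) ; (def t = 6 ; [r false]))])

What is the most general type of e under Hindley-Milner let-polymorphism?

Answer: a -> Int

Derivation:
y : a
  unify a ~ Int
  unify Bool ~ Bool
  unify Bool ~ Bool
  unify Bool ~ Bool
  unify Bool ~ Bool
y : Int
y : Int
  unify Int ~ Int
let z : Bool
y : Int
  unify Int ~ Int
  unify Int ~ Int
\y._ : Int -> Int
let x : Int -> Int
  unify Bool ~ Bool
u : b
\w._ : d -> b
\v._ : c -> d -> b
\q._ : f -> Int
\p._ : e -> f -> Int
  unify c -> d -> b ~ e -> f -> Int
  unify c ~ e
  unify d -> b ~ f -> Int
  unify d ~ f
  unify b ~ Int
\u._ : Int -> e -> f -> Int
  unify Int -> e -> f -> Int ~ Int -> g
  unify Int ~ Int
  unify e -> f -> Int ~ g
_ _ : e -> f -> Int
  unify Int ~ Int
  unify Int ~ Int
\s._ : h -> Bool
let r : forall. h -> Bool
let t : Int
r : i -> Bool
  unify i -> Bool ~ Bool -> j
  unify i ~ Bool
  unify Bool ~ j
_ _ : Bool
  unify e -> f -> Int ~ Bool -> k
  unify e ~ Bool
  unify f -> Int ~ k
_ _ : f -> Int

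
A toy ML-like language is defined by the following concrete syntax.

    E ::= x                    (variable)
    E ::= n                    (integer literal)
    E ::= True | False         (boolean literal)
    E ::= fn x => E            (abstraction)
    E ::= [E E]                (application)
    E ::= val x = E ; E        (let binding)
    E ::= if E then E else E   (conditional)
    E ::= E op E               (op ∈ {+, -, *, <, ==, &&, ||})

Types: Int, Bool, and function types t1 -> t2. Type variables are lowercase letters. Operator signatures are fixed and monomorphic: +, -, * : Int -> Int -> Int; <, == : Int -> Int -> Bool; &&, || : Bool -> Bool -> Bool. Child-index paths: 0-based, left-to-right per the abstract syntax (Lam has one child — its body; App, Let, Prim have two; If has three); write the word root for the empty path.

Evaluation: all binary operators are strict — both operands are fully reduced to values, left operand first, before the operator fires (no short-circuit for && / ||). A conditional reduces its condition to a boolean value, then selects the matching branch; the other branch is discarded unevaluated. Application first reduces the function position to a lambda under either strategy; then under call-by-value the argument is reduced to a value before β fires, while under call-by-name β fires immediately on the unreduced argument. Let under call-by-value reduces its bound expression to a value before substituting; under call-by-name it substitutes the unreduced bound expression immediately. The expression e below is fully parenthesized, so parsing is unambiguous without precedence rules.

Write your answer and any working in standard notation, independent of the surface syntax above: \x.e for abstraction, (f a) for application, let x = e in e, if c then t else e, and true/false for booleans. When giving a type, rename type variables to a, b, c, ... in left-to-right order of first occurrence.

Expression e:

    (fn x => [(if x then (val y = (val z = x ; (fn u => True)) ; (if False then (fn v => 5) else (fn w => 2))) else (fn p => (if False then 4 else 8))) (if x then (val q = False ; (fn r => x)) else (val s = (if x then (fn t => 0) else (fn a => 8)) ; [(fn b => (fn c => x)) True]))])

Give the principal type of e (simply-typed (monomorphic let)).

Trace:
x : a
  unify a ~ Bool
x : Bool
let z : Bool
\u._ : b -> Bool
let y : b -> Bool
  unify Bool ~ Bool
\v._ : c -> Int
\w._ : d -> Int
  unify c -> Int ~ d -> Int
  unify c ~ d
  unify Int ~ Int
  unify Bool ~ Bool
  unify Int ~ Int
\p._ : e -> Int
  unify d -> Int ~ e -> Int
  unify d ~ e
  unify Int ~ Int
x : Bool
  unify Bool ~ Bool
let q : Bool
x : Bool
\r._ : f -> Bool
x : Bool
  unify Bool ~ Bool
\t._ : g -> Int
\a._ : h -> Int
  unify g -> Int ~ h -> Int
  unify g ~ h
  unify Int ~ Int
let s : h -> Int
x : Bool
\c._ : j -> Bool
\b._ : i -> j -> Bool
  unify i -> j -> Bool ~ Bool -> k
  unify i ~ Bool
  unify j -> Bool ~ k
_ _ : j -> Bool
  unify f -> Bool ~ j -> Bool
  unify f ~ j
  unify Bool ~ Bool
  unify e -> Int ~ (j -> Bool) -> l
  unify e ~ j -> Bool
  unify Int ~ l
_ _ : Int
\x._ : Bool -> Int

Answer: Bool -> Int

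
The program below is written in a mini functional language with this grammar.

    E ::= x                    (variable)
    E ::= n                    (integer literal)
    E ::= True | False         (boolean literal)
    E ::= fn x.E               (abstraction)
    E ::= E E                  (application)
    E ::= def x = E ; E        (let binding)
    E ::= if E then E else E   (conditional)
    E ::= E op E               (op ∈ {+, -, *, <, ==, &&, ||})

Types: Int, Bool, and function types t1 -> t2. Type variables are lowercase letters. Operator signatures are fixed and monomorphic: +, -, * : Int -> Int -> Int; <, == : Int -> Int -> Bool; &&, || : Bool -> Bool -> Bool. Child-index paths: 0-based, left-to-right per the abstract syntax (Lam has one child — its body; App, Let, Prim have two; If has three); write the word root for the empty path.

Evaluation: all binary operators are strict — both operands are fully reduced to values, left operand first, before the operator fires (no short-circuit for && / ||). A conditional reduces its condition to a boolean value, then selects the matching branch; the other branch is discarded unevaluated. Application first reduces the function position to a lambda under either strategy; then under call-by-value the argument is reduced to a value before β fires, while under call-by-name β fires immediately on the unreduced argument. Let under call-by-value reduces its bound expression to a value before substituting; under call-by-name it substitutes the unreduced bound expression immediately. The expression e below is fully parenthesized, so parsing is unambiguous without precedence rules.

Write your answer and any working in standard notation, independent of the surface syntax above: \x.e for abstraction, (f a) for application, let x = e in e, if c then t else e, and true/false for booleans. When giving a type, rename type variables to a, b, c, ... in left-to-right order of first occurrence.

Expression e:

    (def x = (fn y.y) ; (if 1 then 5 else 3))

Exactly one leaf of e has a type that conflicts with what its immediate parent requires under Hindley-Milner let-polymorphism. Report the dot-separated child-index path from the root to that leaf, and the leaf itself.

Working:
y : a
\y._ : a -> a
let x : forall. a -> a
  unify Int ~ Bool
  FAIL: mismatch Int ~ Bool

Answer: 1.0 : 1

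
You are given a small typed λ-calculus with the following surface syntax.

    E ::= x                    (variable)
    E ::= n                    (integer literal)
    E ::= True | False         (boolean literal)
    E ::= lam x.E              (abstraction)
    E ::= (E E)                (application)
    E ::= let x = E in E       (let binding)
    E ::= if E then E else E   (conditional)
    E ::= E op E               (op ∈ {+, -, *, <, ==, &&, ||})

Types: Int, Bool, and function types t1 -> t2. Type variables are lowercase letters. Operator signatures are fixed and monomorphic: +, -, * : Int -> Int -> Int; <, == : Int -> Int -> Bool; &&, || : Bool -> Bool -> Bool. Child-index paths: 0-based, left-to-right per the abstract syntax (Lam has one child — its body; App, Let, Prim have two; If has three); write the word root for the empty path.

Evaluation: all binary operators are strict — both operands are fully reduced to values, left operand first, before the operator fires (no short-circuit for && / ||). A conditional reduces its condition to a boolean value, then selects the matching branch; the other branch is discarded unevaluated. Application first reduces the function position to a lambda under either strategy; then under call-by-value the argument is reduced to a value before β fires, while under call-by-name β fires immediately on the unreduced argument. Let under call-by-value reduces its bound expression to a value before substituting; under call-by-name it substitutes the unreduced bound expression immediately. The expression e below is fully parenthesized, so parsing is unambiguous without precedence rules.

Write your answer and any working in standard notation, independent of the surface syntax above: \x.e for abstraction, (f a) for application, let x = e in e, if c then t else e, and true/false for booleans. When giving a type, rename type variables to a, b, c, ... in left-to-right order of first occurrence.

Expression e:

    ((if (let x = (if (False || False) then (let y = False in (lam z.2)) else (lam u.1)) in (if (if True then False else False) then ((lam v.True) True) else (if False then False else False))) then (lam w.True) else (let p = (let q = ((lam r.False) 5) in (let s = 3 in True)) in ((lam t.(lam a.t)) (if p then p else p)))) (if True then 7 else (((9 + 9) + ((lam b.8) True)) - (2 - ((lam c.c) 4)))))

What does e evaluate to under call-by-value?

Answer: true

Trace:
step 0: ((if (let x = (if (false || false) then (let y = false in (\z.2)) else (\u.1)) in (if (if true then false else false) then ((\v.true) true) else (if false then false else false))) then (\w.true) else (let p = (let q = ((\r.false) 5) in (let s = 3 in true)) in ((\t.(\a.t)) (if p then p else p)))) (if true then 7 else (((9 + 9) + ((\b.8) true)) - (2 - ((\c.c) 4)))))
step 1: [delta@0.0.0.0] ((if (let x = (if false then (let y = false in (\z.2)) else (\u.1)) in (if (if true then false else false) then ((\v.true) true) else (if false then false else false))) then (\w.true) else (let p = (let q = ((\r.false) 5) in (let s = 3 in true)) in ((\t.(\a.t)) (if p then p else p)))) (if true then 7 else (((9 + 9) + ((\b.8) true)) - (2 - ((\c.c) 4)))))
step 2: [if@0.0.0] ((if (let x = (\u.1) in (if (if true then false else false) then ((\v.true) true) else (if false then false else false))) then (\w.true) else (let p = (let q = ((\r.false) 5) in (let s = 3 in true)) in ((\t.(\a.t)) (if p then p else p)))) (if true then 7 else (((9 + 9) + ((\b.8) true)) - (2 - ((\c.c) 4)))))
step 3: [let@0.0] ((if (if (if true then false else false) then ((\v.true) true) else (if false then false else false)) then (\w.true) else (let p = (let q = ((\r.false) 5) in (let s = 3 in true)) in ((\t.(\a.t)) (if p then p else p)))) (if true then 7 else (((9 + 9) + ((\b.8) true)) - (2 - ((\c.c) 4)))))
step 4: [if@0.0.0] ((if (if false then ((\v.true) true) else (if false then false else false)) then (\w.true) else (let p = (let q = ((\r.false) 5) in (let s = 3 in true)) in ((\t.(\a.t)) (if p then p else p)))) (if true then 7 else (((9 + 9) + ((\b.8) true)) - (2 - ((\c.c) 4)))))
step 5: [if@0.0] ((if (if false then false else false) then (\w.true) else (let p = (let q = ((\r.false) 5) in (let s = 3 in true)) in ((\t.(\a.t)) (if p then p else p)))) (if true then 7 else (((9 + 9) + ((\b.8) true)) - (2 - ((\c.c) 4)))))
step 6: [if@0.0] ((if false then (\w.true) else (let p = (let q = ((\r.false) 5) in (let s = 3 in true)) in ((\t.(\a.t)) (if p then p else p)))) (if true then 7 else (((9 + 9) + ((\b.8) true)) - (2 - ((\c.c) 4)))))
step 7: [if@0] ((let p = (let q = ((\r.false) 5) in (let s = 3 in true)) in ((\t.(\a.t)) (if p then p else p))) (if true then 7 else (((9 + 9) + ((\b.8) true)) - (2 - ((\c.c) 4)))))
step 8: [beta@0.0.0] ((let p = (let q = false in (let s = 3 in true)) in ((\t.(\a.t)) (if p then p else p))) (if true then 7 else (((9 + 9) + ((\b.8) true)) - (2 - ((\c.c) 4)))))
step 9: [let@0.0] ((let p = (let s = 3 in true) in ((\t.(\a.t)) (if p then p else p))) (if true then 7 else (((9 + 9) + ((\b.8) true)) - (2 - ((\c.c) 4)))))
step 10: [let@0.0] ((let p = true in ((\t.(\a.t)) (if p then p else p))) (if true then 7 else (((9 + 9) + ((\b.8) true)) - (2 - ((\c.c) 4)))))
step 11: [let@0] (((\t.(\a.t)) (if true then true else true)) (if true then 7 else (((9 + 9) + ((\b.8) true)) - (2 - ((\c.c) 4)))))
step 12: [if@0.1] (((\t.(\a.t)) true) (if true then 7 else (((9 + 9) + ((\b.8) true)) - (2 - ((\c.c) 4)))))
step 13: [beta@0] ((\a.true) (if true then 7 else (((9 + 9) + ((\b.8) true)) - (2 - ((\c.c) 4)))))
step 14: [if@1] ((\a.true) 7)
step 15: [beta@root] true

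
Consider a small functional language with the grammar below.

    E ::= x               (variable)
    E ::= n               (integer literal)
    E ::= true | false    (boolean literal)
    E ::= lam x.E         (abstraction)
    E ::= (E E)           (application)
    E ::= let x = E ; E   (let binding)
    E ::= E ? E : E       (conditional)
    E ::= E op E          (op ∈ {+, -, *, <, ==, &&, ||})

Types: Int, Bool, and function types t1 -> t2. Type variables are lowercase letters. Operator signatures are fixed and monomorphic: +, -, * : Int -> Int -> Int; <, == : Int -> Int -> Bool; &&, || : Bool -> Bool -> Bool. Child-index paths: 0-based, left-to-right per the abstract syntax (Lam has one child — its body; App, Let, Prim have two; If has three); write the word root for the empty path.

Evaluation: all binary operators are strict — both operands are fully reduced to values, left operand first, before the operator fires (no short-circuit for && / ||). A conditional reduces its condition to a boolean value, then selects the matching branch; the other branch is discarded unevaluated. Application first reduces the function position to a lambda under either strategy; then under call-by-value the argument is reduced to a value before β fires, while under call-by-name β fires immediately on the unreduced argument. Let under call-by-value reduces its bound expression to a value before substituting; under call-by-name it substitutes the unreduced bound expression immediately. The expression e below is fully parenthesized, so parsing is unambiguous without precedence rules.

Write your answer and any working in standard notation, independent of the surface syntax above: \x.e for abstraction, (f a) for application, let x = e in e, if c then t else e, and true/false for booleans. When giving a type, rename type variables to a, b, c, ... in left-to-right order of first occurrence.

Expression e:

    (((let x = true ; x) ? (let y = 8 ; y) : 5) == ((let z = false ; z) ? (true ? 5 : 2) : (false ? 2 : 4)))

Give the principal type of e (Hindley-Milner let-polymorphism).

Answer: Bool

Derivation:
let x : Bool
x : Bool
  unify Bool ~ Bool
let y : Int
y : Int
  unify Int ~ Int
  unify Int ~ Int
let z : Bool
z : Bool
  unify Bool ~ Bool
  unify Bool ~ Bool
  unify Int ~ Int
  unify Bool ~ Bool
  unify Int ~ Int
  unify Int ~ Int
  unify Int ~ Int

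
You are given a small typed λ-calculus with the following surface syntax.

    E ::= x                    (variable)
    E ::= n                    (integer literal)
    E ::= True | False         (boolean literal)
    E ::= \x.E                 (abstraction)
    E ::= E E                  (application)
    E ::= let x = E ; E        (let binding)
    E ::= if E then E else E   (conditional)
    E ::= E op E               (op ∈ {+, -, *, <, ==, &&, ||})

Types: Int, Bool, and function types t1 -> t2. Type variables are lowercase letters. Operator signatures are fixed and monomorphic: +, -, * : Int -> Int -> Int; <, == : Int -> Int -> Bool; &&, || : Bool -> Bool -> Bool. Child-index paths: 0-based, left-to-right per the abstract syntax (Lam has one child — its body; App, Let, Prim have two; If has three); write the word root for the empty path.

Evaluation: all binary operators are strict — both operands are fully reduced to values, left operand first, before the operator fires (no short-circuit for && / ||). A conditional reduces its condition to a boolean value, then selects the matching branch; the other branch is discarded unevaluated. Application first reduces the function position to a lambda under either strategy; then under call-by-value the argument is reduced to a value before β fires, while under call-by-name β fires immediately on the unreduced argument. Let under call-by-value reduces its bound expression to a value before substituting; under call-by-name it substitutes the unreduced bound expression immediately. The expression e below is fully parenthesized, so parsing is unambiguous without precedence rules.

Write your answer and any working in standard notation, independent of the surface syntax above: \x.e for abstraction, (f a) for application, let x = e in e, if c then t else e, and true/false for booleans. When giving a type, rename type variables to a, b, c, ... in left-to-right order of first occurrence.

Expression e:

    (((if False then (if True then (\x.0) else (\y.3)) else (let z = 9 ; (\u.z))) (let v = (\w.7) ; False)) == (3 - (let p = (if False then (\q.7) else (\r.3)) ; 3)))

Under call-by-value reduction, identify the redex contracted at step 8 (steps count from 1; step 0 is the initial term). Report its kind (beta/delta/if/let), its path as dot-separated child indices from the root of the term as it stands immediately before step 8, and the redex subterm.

Answer: delta at root : (9 == 0)

Trace:
step 0: (((if false then (if true then (\x.0) else (\y.3)) else (let z = 9 in (\u.z))) (let v = (\w.7) in false)) == (3 - (let p = (if false then (\q.7) else (\r.3)) in 3)))
step 1: [if@0.0] (((let z = 9 in (\u.z)) (let v = (\w.7) in false)) == (3 - (let p = (if false then (\q.7) else (\r.3)) in 3)))
step 2: [let@0.0] (((\u.9) (let v = (\w.7) in false)) == (3 - (let p = (if false then (\q.7) else (\r.3)) in 3)))
step 3: [let@0.1] (((\u.9) false) == (3 - (let p = (if false then (\q.7) else (\r.3)) in 3)))
step 4: [beta@0] (9 == (3 - (let p = (if false then (\q.7) else (\r.3)) in 3)))
step 5: [if@1.1.0] (9 == (3 - (let p = (\r.3) in 3)))
step 6: [let@1.1] (9 == (3 - 3))
step 7: [delta@1] (9 == 0)
step 8: [delta@root] false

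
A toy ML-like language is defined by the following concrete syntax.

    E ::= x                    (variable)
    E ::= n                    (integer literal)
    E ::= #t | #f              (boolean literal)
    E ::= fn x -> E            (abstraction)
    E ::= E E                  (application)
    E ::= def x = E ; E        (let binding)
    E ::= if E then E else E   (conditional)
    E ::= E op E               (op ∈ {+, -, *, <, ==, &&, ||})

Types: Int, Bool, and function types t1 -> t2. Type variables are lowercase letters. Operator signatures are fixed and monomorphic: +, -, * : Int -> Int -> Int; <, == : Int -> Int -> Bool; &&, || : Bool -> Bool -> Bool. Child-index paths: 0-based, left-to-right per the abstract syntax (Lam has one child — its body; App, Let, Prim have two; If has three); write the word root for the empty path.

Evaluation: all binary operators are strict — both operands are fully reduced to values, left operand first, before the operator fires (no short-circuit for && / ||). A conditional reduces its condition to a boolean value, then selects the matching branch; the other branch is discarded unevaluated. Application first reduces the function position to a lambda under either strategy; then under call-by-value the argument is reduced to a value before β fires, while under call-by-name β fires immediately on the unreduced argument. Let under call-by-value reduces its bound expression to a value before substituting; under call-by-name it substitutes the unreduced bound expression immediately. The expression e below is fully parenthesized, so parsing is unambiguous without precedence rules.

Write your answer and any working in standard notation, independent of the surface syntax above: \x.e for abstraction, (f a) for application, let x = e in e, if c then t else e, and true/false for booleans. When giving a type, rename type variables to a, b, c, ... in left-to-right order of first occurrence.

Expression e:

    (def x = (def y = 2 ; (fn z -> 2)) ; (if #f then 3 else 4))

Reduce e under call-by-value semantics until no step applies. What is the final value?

Answer: 4

Trace:
step 0: (let x = (let y = 2 in (\z.2)) in (if false then 3 else 4))
step 1: [let@0] (let x = (\z.2) in (if false then 3 else 4))
step 2: [let@root] (if false then 3 else 4)
step 3: [if@root] 4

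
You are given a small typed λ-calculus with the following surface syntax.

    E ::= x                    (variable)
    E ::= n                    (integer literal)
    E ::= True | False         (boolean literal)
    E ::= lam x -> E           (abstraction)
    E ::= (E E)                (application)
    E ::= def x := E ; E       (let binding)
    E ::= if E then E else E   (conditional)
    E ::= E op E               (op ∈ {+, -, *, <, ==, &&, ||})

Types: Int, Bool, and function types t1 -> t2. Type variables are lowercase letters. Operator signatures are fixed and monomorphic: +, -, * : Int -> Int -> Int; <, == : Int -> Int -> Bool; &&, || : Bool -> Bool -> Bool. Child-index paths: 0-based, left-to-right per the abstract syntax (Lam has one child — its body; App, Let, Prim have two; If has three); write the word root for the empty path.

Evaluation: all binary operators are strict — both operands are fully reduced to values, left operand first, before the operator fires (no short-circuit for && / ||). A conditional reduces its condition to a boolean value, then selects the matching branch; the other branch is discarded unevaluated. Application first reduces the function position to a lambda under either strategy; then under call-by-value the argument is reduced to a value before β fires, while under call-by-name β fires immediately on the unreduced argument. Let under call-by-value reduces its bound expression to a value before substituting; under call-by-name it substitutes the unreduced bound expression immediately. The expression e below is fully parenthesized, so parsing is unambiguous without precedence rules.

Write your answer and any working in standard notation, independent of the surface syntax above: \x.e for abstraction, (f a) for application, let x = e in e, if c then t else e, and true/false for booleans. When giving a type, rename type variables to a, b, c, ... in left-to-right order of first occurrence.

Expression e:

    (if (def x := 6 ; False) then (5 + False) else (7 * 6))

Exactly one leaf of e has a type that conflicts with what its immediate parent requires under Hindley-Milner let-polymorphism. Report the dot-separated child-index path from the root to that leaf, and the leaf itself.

Answer: 1.1 : false

Working:
let x : Int
  unify Bool ~ Bool
  unify Int ~ Int
  unify Bool ~ Int
  FAIL: mismatch Bool ~ Int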